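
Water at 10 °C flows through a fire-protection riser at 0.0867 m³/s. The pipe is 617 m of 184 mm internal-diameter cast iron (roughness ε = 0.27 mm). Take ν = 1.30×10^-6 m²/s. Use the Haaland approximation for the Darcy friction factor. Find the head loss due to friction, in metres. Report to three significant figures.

h_f ≈ 40.1 m

V = 4Q/(πD²) = 4·0.0867/(π·0.184²) = 3.261 m/s
Re = VD/ν = 3.261·0.184/1.30×10^-6 = 4.61×10^5 → turbulent
ε/D = 0.27/184 = 0.00147
Haaland: f = 0.02208
h_f = f(L/D)V²/(2g) = 0.02208·(617/0.184)·3.261²/(2·9.81) = 40.12 m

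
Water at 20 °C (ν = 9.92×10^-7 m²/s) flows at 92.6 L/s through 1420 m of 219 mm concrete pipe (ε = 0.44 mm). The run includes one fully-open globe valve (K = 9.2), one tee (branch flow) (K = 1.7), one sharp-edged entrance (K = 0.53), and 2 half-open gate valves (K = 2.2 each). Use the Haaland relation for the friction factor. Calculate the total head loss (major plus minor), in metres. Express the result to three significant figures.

H_L ≈ 52.4 m

V = 4Q/(πD²) = 2.458 m/s; V²/2g = 0.3080 m
Re = 5.43×10^5, ε/D = 0.00201 → f = 0.02379 (Haaland)
Major: h_f = f(L/D)·V²/2g = 0.02379·6484·0.3080 = 47.52 m
Minor: ΣK = 15.8; h_m = ΣK·V²/2g = 4.876 m
Total H_L = 47.52 + 4.876 = 52.39 m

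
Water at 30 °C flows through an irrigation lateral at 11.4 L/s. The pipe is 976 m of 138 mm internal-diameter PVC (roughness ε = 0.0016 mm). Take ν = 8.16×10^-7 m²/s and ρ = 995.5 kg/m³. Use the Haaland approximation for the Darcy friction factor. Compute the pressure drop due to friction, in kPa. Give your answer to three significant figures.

Δp ≈ 34.7 kPa

V = 4Q/(πD²) = 4·0.0114/(π·0.138²) = 0.7622 m/s
Re = VD/ν = 0.7622·0.138/8.16×10^-7 = 1.29×10^5 → turbulent
ε/D = 0.0016/138 = 1.16×10^-5
Haaland: f = 0.01697
h_f = f(L/D)V²/(2g) = 0.01697·(976/0.138)·0.7622²/(2·9.81) = 3.553 m
Δp = ρg·h_f = 995.5·9.81·3.553 = 34.70 kPa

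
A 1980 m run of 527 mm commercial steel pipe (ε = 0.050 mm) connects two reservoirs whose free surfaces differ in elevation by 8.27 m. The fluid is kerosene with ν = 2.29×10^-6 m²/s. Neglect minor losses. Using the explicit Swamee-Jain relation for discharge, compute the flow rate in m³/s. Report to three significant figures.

Swamee-Jain (Type II): Q = -0.965·√(gD⁵h_f/L)·ln[ε/(3.7D) + √(3.17ν²L/(gD³h_f))]
√(gD⁵h_f/L) = √(9.81·0.527⁵·8.27/1980) = 0.04081
ε/(3.7D) = 2.56×10^-5; √(3.17ν²L/(gD³h_f)) = 5.26×10^-5
Q = -0.965·0.04081·ln(7.829×10^-5) = 0.3724 m³/s
Check: V = 1.71 m/s, Re = 3.93×10^5, f = 0.01484, h_f = 8.28 m ≈ 8.27 m ✓

Q ≈ 0.372 m³/s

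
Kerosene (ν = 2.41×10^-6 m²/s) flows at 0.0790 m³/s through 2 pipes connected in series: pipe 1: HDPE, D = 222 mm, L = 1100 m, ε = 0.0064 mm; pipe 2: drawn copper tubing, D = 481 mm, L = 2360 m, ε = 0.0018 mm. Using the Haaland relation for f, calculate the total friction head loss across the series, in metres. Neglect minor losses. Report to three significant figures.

H ≈ 17.6 m

Pipe 1: V = 2.041 m/s, Re = 1.88×10^5, ε/D = 2.88×10^-5, f = 0.01586, h_1 = f(L/D)V²/2g = 16.69 m
Pipe 2: V = 0.4348 m/s, Re = 8.68×10^4, ε/D = 3.74×10^-6, f = 0.01838, h_2 = f(L/D)V²/2g = 0.8686 m
Series → Q common, losses add: H = Σh = 17.56 m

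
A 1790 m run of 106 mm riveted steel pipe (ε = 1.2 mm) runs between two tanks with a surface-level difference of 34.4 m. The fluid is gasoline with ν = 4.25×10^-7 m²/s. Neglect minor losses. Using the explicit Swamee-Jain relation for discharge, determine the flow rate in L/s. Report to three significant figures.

Q ≈ 8.85 L/s

Swamee-Jain (Type II): Q = -0.965·√(gD⁵h_f/L)·ln[ε/(3.7D) + √(3.17ν²L/(gD³h_f))]
√(gD⁵h_f/L) = √(9.81·0.106⁵·34.4/1790) = 0.001588
ε/(3.7D) = 0.00306; √(3.17ν²L/(gD³h_f)) = 5.05×10^-5
Q = -0.965·0.001588·ln(0.003110) = 0.008849 m³/s
Check: V = 1.00 m/s, Re = 2.50×10^5, f = 0.03990, h_f = 34.5 m ≈ 34.4 m ✓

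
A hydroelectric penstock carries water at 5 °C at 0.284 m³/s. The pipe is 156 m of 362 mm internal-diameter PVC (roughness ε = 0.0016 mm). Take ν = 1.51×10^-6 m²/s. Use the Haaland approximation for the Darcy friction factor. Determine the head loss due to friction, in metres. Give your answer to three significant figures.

h_f ≈ 2.09 m

V = 4Q/(πD²) = 4·0.284/(π·0.362²) = 2.759 m/s
Re = VD/ν = 2.759·0.362/1.51×10^-6 = 6.62×10^5 → turbulent
ε/D = 0.0016/362 = 4.42×10^-6
Haaland: f = 0.01249
h_f = f(L/D)V²/(2g) = 0.01249·(156/0.362)·2.759²/(2·9.81) = 2.089 m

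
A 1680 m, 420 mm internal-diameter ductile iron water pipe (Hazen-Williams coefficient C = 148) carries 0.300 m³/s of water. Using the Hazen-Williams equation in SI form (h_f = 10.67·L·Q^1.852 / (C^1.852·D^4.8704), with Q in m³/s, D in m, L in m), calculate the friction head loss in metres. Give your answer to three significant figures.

h_f = 10.67·1680·0.300^1.852 / (148^1.852·0.420^4.8704) = 12.61 m

h_f ≈ 12.6 m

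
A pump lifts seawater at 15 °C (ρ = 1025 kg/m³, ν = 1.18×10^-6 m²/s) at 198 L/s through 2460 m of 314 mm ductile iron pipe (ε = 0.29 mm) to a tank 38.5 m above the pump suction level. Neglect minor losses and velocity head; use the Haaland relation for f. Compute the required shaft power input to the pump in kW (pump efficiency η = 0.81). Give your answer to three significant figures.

P_shaft ≈ 221 kW

V = 4Q/(πD²) = 2.557 m/s; Re = 6.80×10^5; ε/D = 9.24×10^-4; f = 0.01971
h_f = f(L/D)V²/2g = 51.45 m
Total head H = z + h_f = 38.5 + 51.45 = 89.95 m
P_hyd = ρgQH = 1025·9.81·0.198·89.95 = 179.1 kW
P_shaft = P_hyd/η = 179.1/0.81 = 221.1 kW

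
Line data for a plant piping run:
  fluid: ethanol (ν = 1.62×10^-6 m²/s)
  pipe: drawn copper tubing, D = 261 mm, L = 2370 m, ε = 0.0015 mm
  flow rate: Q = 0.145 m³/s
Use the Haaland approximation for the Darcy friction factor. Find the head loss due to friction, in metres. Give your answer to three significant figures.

V = 4Q/(πD²) = 4·0.145/(π·0.261²) = 2.710 m/s
Re = VD/ν = 2.710·0.261/1.62×10^-6 = 4.37×10^5 → turbulent
ε/D = 0.0015/261 = 5.75×10^-6
Haaland: f = 0.01344
h_f = f(L/D)V²/(2g) = 0.01344·(2370/0.261)·2.710²/(2·9.81) = 45.70 m

h_f ≈ 45.7 m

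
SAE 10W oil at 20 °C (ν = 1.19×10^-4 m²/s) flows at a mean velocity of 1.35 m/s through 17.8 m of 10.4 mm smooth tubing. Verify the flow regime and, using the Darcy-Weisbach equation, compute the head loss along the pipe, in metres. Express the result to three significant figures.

Re = VD/ν = 1.35·0.01040/1.19×10^-4 = 118 → laminar (Re < 2300)
f = 64/Re = 0.5425
h_f = f(L/D)V²/(2g) = 0.5425·(17.8/0.01040)·1.35²/(2·9.81) = 86.24 m

h_f ≈ 86.2 m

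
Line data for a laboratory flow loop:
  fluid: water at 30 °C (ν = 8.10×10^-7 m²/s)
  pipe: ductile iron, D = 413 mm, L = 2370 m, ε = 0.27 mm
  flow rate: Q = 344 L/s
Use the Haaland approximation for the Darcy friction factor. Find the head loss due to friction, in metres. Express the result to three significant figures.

h_f ≈ 34.8 m

V = 4Q/(πD²) = 4·0.344/(π·0.413²) = 2.568 m/s
Re = VD/ν = 2.568·0.413/8.10×10^-7 = 1.31×10^6 → turbulent
ε/D = 0.27/413 = 6.54×10^-4
Haaland: f = 0.01807
h_f = f(L/D)V²/(2g) = 0.01807·(2370/0.413)·2.568²/(2·9.81) = 34.84 m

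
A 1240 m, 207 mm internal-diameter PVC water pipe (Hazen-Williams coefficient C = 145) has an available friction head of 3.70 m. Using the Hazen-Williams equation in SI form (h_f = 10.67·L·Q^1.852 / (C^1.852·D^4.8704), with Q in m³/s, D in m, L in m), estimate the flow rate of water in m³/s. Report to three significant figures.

Rearranging: Q = [h_f·C^1.852·D^4.8704 / (10.67·L)]^(1/1.852)
Q = [3.70·145^1.852·0.207^4.8704 / (10.67·1240)]^0.540 = 0.02779 m³/s

Q ≈ 0.0278 m³/s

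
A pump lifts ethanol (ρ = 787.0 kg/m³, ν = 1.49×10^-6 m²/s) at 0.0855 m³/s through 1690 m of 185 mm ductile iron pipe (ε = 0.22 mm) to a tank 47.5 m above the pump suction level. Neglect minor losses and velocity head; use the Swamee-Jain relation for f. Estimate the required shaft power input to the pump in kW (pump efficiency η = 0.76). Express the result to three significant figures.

P_shaft ≈ 128 kW

V = 4Q/(πD²) = 3.181 m/s; Re = 3.95×10^5; ε/D = 0.00119; f = 0.02129
h_f = f(L/D)V²/2g = 100.3 m
Total head H = z + h_f = 47.5 + 100.3 = 147.8 m
P_hyd = ρgQH = 787.0·9.81·0.0855·147.8 = 97.55 kW
P_shaft = P_hyd/η = 97.55/0.76 = 128.4 kW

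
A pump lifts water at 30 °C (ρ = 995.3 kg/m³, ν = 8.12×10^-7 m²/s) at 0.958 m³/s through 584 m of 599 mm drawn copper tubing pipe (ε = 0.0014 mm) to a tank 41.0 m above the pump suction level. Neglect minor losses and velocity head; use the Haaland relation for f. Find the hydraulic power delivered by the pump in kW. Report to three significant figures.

P_hyd ≈ 438 kW

V = 4Q/(πD²) = 3.400 m/s; Re = 2.51×10^6; ε/D = 2.34×10^-6; f = 0.01006
h_f = f(L/D)V²/2g = 5.775 m
Total head H = z + h_f = 41.0 + 5.775 = 46.77 m
P_hyd = ρgQH = 995.3·9.81·0.958·46.77 = 437.5 kW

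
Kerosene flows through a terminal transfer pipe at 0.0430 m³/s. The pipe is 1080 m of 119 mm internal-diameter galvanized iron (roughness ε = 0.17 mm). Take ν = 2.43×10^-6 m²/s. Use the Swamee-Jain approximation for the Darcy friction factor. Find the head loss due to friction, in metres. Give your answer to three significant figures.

V = 4Q/(πD²) = 4·0.0430/(π·0.119²) = 3.866 m/s
Re = VD/ν = 3.866·0.119/2.43×10^-6 = 1.89×10^5 → turbulent
ε/D = 0.17/119 = 0.00143
Swamee-Jain: f = 0.02280
h_f = f(L/D)V²/(2g) = 0.02280·(1080/0.119)·3.866²/(2·9.81) = 157.6 m

h_f ≈ 158 m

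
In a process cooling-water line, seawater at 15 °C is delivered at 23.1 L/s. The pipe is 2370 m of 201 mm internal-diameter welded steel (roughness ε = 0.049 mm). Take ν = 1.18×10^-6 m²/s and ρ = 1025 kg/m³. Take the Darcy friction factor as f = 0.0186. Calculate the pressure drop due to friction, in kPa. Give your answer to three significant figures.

Δp ≈ 59.6 kPa

V = 4Q/(πD²) = 4·0.0231/(π·0.201²) = 0.7280 m/s
h_f = f(L/D)V²/(2g) = 0.01860·(2370/0.201)·0.7280²/(2·9.81) = 5.924 m
Δp = ρg·h_f = 1025·9.81·5.924 = 59.57 kPa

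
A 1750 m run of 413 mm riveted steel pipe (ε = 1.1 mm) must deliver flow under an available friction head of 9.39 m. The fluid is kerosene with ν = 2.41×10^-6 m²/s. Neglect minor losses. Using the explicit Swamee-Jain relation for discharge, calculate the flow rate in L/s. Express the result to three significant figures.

Q ≈ 173 L/s

Swamee-Jain (Type II): Q = -0.965·√(gD⁵h_f/L)·ln[ε/(3.7D) + √(3.17ν²L/(gD³h_f))]
√(gD⁵h_f/L) = √(9.81·0.413⁵·9.39/1750) = 0.02515
ε/(3.7D) = 7.20×10^-4; √(3.17ν²L/(gD³h_f)) = 7.05×10^-5
Q = -0.965·0.02515·ln(7.903×10^-4) = 0.1734 m³/s
Check: V = 1.29 m/s, Re = 2.22×10^5, f = 0.02614, h_f = 9.45 m ≈ 9.39 m ✓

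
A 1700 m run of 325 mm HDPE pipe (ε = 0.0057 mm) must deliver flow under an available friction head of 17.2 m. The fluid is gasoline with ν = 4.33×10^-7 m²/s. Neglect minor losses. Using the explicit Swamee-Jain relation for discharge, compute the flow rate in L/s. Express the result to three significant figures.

Swamee-Jain (Type II): Q = -0.965·√(gD⁵h_f/L)·ln[ε/(3.7D) + √(3.17ν²L/(gD³h_f))]
√(gD⁵h_f/L) = √(9.81·0.325⁵·17.2/1700) = 0.01897
ε/(3.7D) = 4.74×10^-6; √(3.17ν²L/(gD³h_f)) = 1.32×10^-5
Q = -0.965·0.01897·ln(1.795×10^-5) = 0.2001 m³/s
Check: V = 2.41 m/s, Re = 1.81×10^6, f = 0.01112, h_f = 17.2 m ≈ 17.2 m ✓

Q ≈ 200 L/s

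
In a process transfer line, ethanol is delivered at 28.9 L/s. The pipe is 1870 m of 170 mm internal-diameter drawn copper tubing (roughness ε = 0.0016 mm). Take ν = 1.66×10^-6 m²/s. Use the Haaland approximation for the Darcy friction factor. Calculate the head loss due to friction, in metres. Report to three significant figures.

h_f ≈ 15.4 m

V = 4Q/(πD²) = 4·0.0289/(π·0.170²) = 1.273 m/s
Re = VD/ν = 1.273·0.170/1.66×10^-6 = 1.30×10^5 → turbulent
ε/D = 0.0016/170 = 9.41×10^-6
Haaland: f = 0.01692
h_f = f(L/D)V²/(2g) = 0.01692·(1870/0.170)·1.273²/(2·9.81) = 15.38 m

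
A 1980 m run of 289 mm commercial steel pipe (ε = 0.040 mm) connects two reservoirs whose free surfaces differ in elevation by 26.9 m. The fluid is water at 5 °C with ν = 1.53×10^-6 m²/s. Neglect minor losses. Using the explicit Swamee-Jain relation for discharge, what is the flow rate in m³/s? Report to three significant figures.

Q ≈ 0.148 m³/s

Swamee-Jain (Type II): Q = -0.965·√(gD⁵h_f/L)·ln[ε/(3.7D) + √(3.17ν²L/(gD³h_f))]
√(gD⁵h_f/L) = √(9.81·0.289⁵·26.9/1980) = 0.01639
ε/(3.7D) = 3.74×10^-5; √(3.17ν²L/(gD³h_f)) = 4.80×10^-5
Q = -0.965·0.01639·ln(8.544×10^-5) = 0.1482 m³/s
Check: V = 2.26 m/s, Re = 4.27×10^5, f = 0.01515, h_f = 27.0 m ≈ 26.9 m ✓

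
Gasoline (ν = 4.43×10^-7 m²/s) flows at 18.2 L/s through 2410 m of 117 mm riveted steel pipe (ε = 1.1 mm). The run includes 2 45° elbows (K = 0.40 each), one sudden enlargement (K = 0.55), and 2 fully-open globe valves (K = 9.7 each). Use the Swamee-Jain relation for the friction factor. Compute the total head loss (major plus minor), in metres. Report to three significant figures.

H_L ≈ 115 m

V = 4Q/(πD²) = 1.693 m/s; V²/2g = 0.1461 m
Re = 4.47×10^5, ε/D = 0.00940 → f = 0.03735 (Swamee-Jain)
Major: h_f = f(L/D)·V²/2g = 0.03735·20598·0.1461 = 112.4 m
Minor: ΣK = 20.8; h_m = ΣK·V²/2g = 3.031 m
Total H_L = 112.4 + 3.031 = 115.4 m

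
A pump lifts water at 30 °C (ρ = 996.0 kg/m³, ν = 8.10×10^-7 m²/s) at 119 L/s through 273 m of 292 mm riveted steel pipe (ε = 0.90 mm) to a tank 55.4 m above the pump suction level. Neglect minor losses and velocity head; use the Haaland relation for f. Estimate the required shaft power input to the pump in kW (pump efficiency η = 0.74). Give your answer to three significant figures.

V = 4Q/(πD²) = 1.777 m/s; Re = 6.41×10^5; ε/D = 0.00308; f = 0.02661
h_f = f(L/D)V²/2g = 4.003 m
Total head H = z + h_f = 55.4 + 4.003 = 59.40 m
P_hyd = ρgQH = 996.0·9.81·0.119·59.40 = 69.07 kW
P_shaft = P_hyd/η = 69.07/0.74 = 93.34 kW

P_shaft ≈ 93.3 kW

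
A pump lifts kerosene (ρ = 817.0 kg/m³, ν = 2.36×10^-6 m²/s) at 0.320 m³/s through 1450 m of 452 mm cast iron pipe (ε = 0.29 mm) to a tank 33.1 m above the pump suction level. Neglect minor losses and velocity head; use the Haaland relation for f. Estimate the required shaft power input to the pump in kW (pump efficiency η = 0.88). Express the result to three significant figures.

V = 4Q/(πD²) = 1.994 m/s; Re = 3.82×10^5; ε/D = 6.42×10^-4; f = 0.01862
h_f = f(L/D)V²/2g = 12.11 m
Total head H = z + h_f = 33.1 + 12.11 = 45.21 m
P_hyd = ρgQH = 817.0·9.81·0.320·45.21 = 116.0 kW
P_shaft = P_hyd/η = 116.0/0.88 = 131.8 kW

P_shaft ≈ 132 kW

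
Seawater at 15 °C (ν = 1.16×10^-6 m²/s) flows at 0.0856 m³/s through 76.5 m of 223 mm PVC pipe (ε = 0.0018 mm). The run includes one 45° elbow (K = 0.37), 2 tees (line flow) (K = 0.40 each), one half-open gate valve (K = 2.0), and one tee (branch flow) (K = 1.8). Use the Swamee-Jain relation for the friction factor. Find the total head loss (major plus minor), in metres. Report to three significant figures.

H_L ≈ 2.36 m

V = 4Q/(πD²) = 2.192 m/s; V²/2g = 0.2448 m
Re = 4.21×10^5, ε/D = 8.07×10^-6 → f = 0.01362 (Swamee-Jain)
Major: h_f = f(L/D)·V²/2g = 0.01362·343.0·0.2448 = 1.144 m
Minor: ΣK = 4.97; h_m = ΣK·V²/2g = 1.217 m
Total H_L = 1.144 + 1.217 = 2.360 m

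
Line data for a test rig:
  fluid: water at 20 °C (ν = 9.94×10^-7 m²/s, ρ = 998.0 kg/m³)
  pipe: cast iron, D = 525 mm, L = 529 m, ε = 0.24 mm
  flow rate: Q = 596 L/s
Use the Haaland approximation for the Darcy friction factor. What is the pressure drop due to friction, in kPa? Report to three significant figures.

V = 4Q/(πD²) = 4·0.596/(π·0.525²) = 2.753 m/s
Re = VD/ν = 2.753·0.525/9.94×10^-7 = 1.45×10^6 → turbulent
ε/D = 0.24/525 = 4.57×10^-4
Haaland: f = 0.01673
h_f = f(L/D)V²/(2g) = 0.01673·(529/0.525)·2.753²/(2·9.81) = 6.512 m
Δp = ρg·h_f = 998.0·9.81·6.512 = 63.76 kPa

Δp ≈ 63.8 kPa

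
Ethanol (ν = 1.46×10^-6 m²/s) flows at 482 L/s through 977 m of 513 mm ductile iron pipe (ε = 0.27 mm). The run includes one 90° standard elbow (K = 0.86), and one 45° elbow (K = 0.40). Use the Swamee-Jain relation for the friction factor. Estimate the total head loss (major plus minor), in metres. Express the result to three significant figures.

V = 4Q/(πD²) = 2.332 m/s; V²/2g = 0.2772 m
Re = 8.19×10^5, ε/D = 5.26×10^-4 → f = 0.01758 (Swamee-Jain)
Major: h_f = f(L/D)·V²/2g = 0.01758·1904·0.2772 = 9.282 m
Minor: ΣK = 1.26; h_m = ΣK·V²/2g = 0.3492 m
Total H_L = 9.282 + 0.3492 = 9.631 m

H_L ≈ 9.63 m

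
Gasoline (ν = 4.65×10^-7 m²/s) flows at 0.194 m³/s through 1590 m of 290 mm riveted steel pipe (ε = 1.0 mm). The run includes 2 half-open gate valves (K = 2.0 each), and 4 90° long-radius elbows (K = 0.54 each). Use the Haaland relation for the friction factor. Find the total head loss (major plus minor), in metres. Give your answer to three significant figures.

H_L ≈ 68.6 m

V = 4Q/(πD²) = 2.937 m/s; V²/2g = 0.4397 m
Re = 1.83×10^6, ε/D = 0.00345 → f = 0.02734 (Haaland)
Major: h_f = f(L/D)·V²/2g = 0.02734·5483·0.4397 = 65.90 m
Minor: ΣK = 6.16; h_m = ΣK·V²/2g = 2.708 m
Total H_L = 65.90 + 2.708 = 68.60 m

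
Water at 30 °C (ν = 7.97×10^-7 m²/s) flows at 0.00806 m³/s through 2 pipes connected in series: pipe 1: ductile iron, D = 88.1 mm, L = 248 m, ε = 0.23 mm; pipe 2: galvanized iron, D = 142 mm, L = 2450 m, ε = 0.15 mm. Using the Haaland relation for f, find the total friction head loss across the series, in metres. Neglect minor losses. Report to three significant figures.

H ≈ 11.6 m

Pipe 1: V = 1.322 m/s, Re = 1.46×10^5, ε/D = 0.00261, f = 0.02611, h_1 = f(L/D)V²/2g = 6.550 m
Pipe 2: V = 0.5089 m/s, Re = 9.07×10^4, ε/D = 0.00106, f = 0.02235, h_2 = f(L/D)V²/2g = 5.092 m
Series → Q common, losses add: H = Σh = 11.64 m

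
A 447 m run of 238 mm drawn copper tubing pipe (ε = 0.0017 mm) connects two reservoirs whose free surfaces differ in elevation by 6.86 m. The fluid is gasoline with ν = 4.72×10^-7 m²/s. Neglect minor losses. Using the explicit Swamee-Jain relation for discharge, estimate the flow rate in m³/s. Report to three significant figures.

Q ≈ 0.112 m³/s

Swamee-Jain (Type II): Q = -0.965·√(gD⁵h_f/L)·ln[ε/(3.7D) + √(3.17ν²L/(gD³h_f))]
√(gD⁵h_f/L) = √(9.81·0.238⁵·6.86/447) = 0.01072
ε/(3.7D) = 1.93×10^-6; √(3.17ν²L/(gD³h_f)) = 1.87×10^-5
Q = -0.965·0.01072·ln(2.058×10^-5) = 0.1117 m³/s
Check: V = 2.51 m/s, Re = 1.27×10^6, f = 0.01137, h_f = 6.85 m ≈ 6.86 m ✓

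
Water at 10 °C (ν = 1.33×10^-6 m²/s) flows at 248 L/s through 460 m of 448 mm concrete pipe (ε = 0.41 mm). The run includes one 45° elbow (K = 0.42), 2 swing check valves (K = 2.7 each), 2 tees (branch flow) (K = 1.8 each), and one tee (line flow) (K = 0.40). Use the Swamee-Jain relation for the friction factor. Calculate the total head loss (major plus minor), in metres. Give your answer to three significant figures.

V = 4Q/(πD²) = 1.573 m/s; V²/2g = 0.1262 m
Re = 5.30×10^5, ε/D = 9.15×10^-4 → f = 0.01994 (Swamee-Jain)
Major: h_f = f(L/D)·V²/2g = 0.01994·1027·0.1262 = 2.583 m
Minor: ΣK = 9.82; h_m = ΣK·V²/2g = 1.239 m
Total H_L = 2.583 + 1.239 = 3.822 m

H_L ≈ 3.82 m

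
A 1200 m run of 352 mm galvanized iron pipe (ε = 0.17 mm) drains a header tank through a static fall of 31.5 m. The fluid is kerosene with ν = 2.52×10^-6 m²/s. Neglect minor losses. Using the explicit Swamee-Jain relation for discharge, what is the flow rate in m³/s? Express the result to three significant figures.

Swamee-Jain (Type II): Q = -0.965·√(gD⁵h_f/L)·ln[ε/(3.7D) + √(3.17ν²L/(gD³h_f))]
√(gD⁵h_f/L) = √(9.81·0.352⁵·31.5/1200) = 0.03730
ε/(3.7D) = 1.31×10^-4; √(3.17ν²L/(gD³h_f)) = 4.23×10^-5
Q = -0.965·0.03730·ln(1.729×10^-4) = 0.3119 m³/s
Check: V = 3.20 m/s, Re = 4.48×10^5, f = 0.01777, h_f = 31.7 m ≈ 31.5 m ✓

Q ≈ 0.312 m³/s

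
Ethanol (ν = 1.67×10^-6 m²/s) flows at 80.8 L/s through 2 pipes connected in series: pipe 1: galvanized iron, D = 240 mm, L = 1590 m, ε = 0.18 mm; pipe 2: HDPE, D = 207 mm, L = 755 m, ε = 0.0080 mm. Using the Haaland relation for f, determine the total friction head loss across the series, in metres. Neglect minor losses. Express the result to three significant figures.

Pipe 1: V = 1.786 m/s, Re = 2.57×10^5, ε/D = 7.50×10^-4, f = 0.01955, h_1 = f(L/D)V²/2g = 21.06 m
Pipe 2: V = 2.401 m/s, Re = 2.98×10^5, ε/D = 3.86×10^-5, f = 0.01470, h_2 = f(L/D)V²/2g = 15.75 m
Series → Q common, losses add: H = Σh = 36.81 m

H ≈ 36.8 m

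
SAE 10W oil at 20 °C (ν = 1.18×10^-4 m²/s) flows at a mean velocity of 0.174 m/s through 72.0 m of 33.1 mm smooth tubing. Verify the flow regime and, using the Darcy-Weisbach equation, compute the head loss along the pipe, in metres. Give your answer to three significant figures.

h_f ≈ 4.40 m

Re = VD/ν = 0.174·0.03310/1.18×10^-4 = 48.8 → laminar (Re < 2300)
f = 64/Re = 1.311
h_f = f(L/D)V²/(2g) = 1.311·(72.0/0.03310)·0.174²/(2·9.81) = 4.401 m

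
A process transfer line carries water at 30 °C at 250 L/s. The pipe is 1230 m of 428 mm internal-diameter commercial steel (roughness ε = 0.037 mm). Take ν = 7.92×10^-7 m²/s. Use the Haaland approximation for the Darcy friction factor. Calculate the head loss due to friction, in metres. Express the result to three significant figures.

h_f ≈ 5.84 m

V = 4Q/(πD²) = 4·0.250/(π·0.428²) = 1.738 m/s
Re = VD/ν = 1.738·0.428/7.92×10^-7 = 9.39×10^5 → turbulent
ε/D = 0.037/428 = 8.64×10^-5
Haaland: f = 0.01320
h_f = f(L/D)V²/(2g) = 0.01320·(1230/0.428)·1.738²/(2·9.81) = 5.836 m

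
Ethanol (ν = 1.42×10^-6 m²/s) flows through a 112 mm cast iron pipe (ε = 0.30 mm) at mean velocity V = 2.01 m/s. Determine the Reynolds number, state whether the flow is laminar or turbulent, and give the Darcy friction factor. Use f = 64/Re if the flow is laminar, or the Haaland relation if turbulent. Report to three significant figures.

Re = VD/ν = 2.010·0.112/1.42×10^-6 = 1.59×10^5
Re > 4000 → turbulent; ε/D = 0.00268
Haaland: f = 0.02621

Re ≈ 1.59×10^5; turbulent; f ≈ 0.0262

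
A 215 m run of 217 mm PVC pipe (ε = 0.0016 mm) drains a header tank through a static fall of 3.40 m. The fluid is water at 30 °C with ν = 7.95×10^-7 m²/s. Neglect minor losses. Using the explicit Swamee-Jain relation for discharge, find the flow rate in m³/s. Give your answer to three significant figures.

Q ≈ 0.0850 m³/s

Swamee-Jain (Type II): Q = -0.965·√(gD⁵h_f/L)·ln[ε/(3.7D) + √(3.17ν²L/(gD³h_f))]
√(gD⁵h_f/L) = √(9.81·0.217⁵·3.40/215) = 0.008640
ε/(3.7D) = 1.99×10^-6; √(3.17ν²L/(gD³h_f)) = 3.56×10^-5
Q = -0.965·0.008640·ln(3.754×10^-5) = 0.08496 m³/s
Check: V = 2.30 m/s, Re = 6.27×10^5, f = 0.01271, h_f = 3.39 m ≈ 3.40 m ✓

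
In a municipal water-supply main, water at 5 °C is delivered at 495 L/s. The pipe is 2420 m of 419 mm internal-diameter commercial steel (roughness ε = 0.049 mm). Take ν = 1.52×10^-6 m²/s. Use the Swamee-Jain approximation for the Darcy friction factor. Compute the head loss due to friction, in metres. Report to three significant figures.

V = 4Q/(πD²) = 4·0.495/(π·0.419²) = 3.590 m/s
Re = VD/ν = 3.590·0.419/1.52×10^-6 = 9.90×10^5 → turbulent
ε/D = 0.049/419 = 1.17×10^-4
Swamee-Jain: f = 0.01376
h_f = f(L/D)V²/(2g) = 0.01376·(2420/0.419)·3.590²/(2·9.81) = 52.21 m

h_f ≈ 52.2 m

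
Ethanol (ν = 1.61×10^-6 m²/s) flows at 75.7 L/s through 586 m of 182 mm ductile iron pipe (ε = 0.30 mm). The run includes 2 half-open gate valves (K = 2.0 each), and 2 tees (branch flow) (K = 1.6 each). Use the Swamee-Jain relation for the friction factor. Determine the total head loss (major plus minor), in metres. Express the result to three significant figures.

V = 4Q/(πD²) = 2.910 m/s; V²/2g = 0.4315 m
Re = 3.29×10^5, ε/D = 0.00165 → f = 0.02303 (Swamee-Jain)
Major: h_f = f(L/D)·V²/2g = 0.02303·3220·0.4315 = 32.01 m
Minor: ΣK = 7.20; h_m = ΣK·V²/2g = 3.107 m
Total H_L = 32.01 + 3.107 = 35.11 m

H_L ≈ 35.1 m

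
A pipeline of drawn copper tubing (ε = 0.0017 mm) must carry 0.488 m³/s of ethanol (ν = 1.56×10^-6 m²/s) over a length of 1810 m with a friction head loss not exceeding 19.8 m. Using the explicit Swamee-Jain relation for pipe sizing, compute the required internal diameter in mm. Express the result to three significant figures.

D ≈ 470 mm

Swamee-Jain (Type III): D = 0.66·[ε^1.25·(LQ²/(gh_f))^4.75 + ν·Q^9.4·(L/(gh_f))^5.2]^0.04
LQ²/(gh_f) = 2.219; L/(gh_f) = 9.318
Term 1 = ε^1.25·(…)^4.75 = 2.71×10^-6; Term 2 = ν·Q^9.4·(…)^5.2 = 2.02×10^-4
D = 0.66·(2.71×10^-6 + 2.02×10^-4)^0.04 = 0.4699 m = 470 mm
Check: V = 2.81 m/s, Re = 8.48×10^5, f = 0.01202, h_f = 18.7 m ≈ 19.8 m ✓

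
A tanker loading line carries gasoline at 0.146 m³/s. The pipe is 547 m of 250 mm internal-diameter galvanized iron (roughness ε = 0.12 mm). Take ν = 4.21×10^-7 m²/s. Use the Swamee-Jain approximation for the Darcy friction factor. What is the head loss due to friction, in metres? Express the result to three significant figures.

h_f ≈ 16.7 m

V = 4Q/(πD²) = 4·0.146/(π·0.250²) = 2.974 m/s
Re = VD/ν = 2.974·0.250/4.21×10^-7 = 1.77×10^6 → turbulent
ε/D = 0.12/250 = 4.80×10^-4
Swamee-Jain: f = 0.01692
h_f = f(L/D)V²/(2g) = 0.01692·(547/0.250)·2.974²/(2·9.81) = 16.70 m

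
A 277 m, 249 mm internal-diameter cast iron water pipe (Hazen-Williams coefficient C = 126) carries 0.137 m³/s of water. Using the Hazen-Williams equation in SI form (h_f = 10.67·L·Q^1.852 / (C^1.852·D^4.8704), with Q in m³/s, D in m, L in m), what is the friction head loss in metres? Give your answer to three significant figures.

h_f ≈ 8.37 m

h_f = 10.67·277·0.137^1.852 / (126^1.852·0.249^4.8704) = 8.370 m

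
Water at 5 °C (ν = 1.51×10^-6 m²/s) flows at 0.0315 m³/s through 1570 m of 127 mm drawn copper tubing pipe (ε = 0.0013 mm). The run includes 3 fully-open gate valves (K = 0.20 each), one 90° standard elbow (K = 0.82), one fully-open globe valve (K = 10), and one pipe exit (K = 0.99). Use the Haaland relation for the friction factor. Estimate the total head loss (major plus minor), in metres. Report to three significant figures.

V = 4Q/(πD²) = 2.487 m/s; V²/2g = 0.3152 m
Re = 2.09×10^5, ε/D = 1.02×10^-5 → f = 0.01543 (Haaland)
Major: h_f = f(L/D)·V²/2g = 0.01543·12362·0.3152 = 60.11 m
Minor: ΣK = 12.4; h_m = ΣK·V²/2g = 3.911 m
Total H_L = 60.11 + 3.911 = 64.02 m

H_L ≈ 64.0 m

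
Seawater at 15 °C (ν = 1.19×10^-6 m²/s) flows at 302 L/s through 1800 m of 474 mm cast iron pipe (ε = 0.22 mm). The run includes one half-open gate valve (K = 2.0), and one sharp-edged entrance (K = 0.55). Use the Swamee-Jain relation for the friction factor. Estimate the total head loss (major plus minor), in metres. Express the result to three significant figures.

H_L ≈ 10.2 m

V = 4Q/(πD²) = 1.711 m/s; V²/2g = 0.1493 m
Re = 6.82×10^5, ε/D = 4.64×10^-4 → f = 0.01729 (Swamee-Jain)
Major: h_f = f(L/D)·V²/2g = 0.01729·3797·0.1493 = 9.804 m
Minor: ΣK = 2.55; h_m = ΣK·V²/2g = 0.3807 m
Total H_L = 9.804 + 0.3807 = 10.18 m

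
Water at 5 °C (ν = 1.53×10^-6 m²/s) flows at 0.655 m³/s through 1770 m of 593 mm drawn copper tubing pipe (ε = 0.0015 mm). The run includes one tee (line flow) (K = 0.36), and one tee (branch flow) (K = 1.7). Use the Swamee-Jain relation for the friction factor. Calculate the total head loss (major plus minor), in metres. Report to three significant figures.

V = 4Q/(πD²) = 2.372 m/s; V²/2g = 0.2867 m
Re = 9.19×10^5, ε/D = 2.53×10^-6 → f = 0.01183 (Swamee-Jain)
Major: h_f = f(L/D)·V²/2g = 0.01183·2985·0.2867 = 10.13 m
Minor: ΣK = 2.06; h_m = ΣK·V²/2g = 0.5905 m
Total H_L = 10.13 + 0.5905 = 10.72 m

H_L ≈ 10.7 m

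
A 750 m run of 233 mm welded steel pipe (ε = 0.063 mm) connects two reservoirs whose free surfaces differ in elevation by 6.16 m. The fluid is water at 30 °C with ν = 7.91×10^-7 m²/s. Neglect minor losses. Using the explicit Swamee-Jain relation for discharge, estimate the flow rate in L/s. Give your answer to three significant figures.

Swamee-Jain (Type II): Q = -0.965·√(gD⁵h_f/L)·ln[ε/(3.7D) + √(3.17ν²L/(gD³h_f))]
√(gD⁵h_f/L) = √(9.81·0.233⁵·6.16/750) = 0.007438
ε/(3.7D) = 7.31×10^-5; √(3.17ν²L/(gD³h_f)) = 4.41×10^-5
Q = -0.965·0.007438·ln(1.172×10^-4) = 0.06497 m³/s
Check: V = 1.52 m/s, Re = 4.49×10^5, f = 0.01626, h_f = 6.20 m ≈ 6.16 m ✓

Q ≈ 65.0 L/s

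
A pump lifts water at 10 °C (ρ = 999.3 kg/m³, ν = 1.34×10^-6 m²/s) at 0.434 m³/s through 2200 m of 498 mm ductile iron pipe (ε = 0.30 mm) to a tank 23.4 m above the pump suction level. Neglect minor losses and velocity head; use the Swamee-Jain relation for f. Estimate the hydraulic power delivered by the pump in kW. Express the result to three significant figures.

V = 4Q/(πD²) = 2.228 m/s; Re = 8.28×10^5; ε/D = 6.02×10^-4; f = 0.01805
h_f = f(L/D)V²/2g = 20.18 m
Total head H = z + h_f = 23.4 + 20.18 = 43.58 m
P_hyd = ρgQH = 999.3·9.81·0.434·43.58 = 185.4 kW

P_hyd ≈ 185 kW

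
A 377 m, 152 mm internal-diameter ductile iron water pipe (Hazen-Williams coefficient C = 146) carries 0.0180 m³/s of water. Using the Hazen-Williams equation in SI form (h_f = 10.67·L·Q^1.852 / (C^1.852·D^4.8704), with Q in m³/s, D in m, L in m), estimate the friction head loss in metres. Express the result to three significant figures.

h_f ≈ 2.24 m

h_f = 10.67·377·0.0180^1.852 / (146^1.852·0.152^4.8704) = 2.237 m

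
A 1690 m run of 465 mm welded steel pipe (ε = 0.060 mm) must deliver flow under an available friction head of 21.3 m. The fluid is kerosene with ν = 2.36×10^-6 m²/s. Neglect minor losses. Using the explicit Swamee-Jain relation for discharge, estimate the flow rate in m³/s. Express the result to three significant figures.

Q ≈ 0.477 m³/s

Swamee-Jain (Type II): Q = -0.965·√(gD⁵h_f/L)·ln[ε/(3.7D) + √(3.17ν²L/(gD³h_f))]
√(gD⁵h_f/L) = √(9.81·0.465⁵·21.3/1690) = 0.05185
ε/(3.7D) = 3.49×10^-5; √(3.17ν²L/(gD³h_f)) = 3.77×10^-5
Q = -0.965·0.05185·ln(7.256×10^-5) = 0.4769 m³/s
Check: V = 2.81 m/s, Re = 5.53×10^5, f = 0.01464, h_f = 21.4 m ≈ 21.3 m ✓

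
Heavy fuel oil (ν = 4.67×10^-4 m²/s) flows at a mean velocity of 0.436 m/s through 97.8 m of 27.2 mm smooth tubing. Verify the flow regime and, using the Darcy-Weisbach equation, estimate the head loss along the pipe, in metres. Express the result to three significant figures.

Re = VD/ν = 0.436·0.02720/4.67×10^-4 = 25.4 → laminar (Re < 2300)
f = 64/Re = 2.520
h_f = f(L/D)V²/(2g) = 2.520·(97.8/0.02720)·0.436²/(2·9.81) = 87.80 m

h_f ≈ 87.8 m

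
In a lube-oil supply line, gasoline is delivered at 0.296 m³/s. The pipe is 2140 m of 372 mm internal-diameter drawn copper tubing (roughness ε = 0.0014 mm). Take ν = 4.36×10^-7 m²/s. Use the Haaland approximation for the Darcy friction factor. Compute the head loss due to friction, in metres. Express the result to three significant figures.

V = 4Q/(πD²) = 4·0.296/(π·0.372²) = 2.723 m/s
Re = VD/ν = 2.723·0.372/4.36×10^-7 = 2.32×10^6 → turbulent
ε/D = 0.0014/372 = 3.76×10^-6
Haaland: f = 0.01022
h_f = f(L/D)V²/(2g) = 0.01022·(2140/0.372)·2.723²/(2·9.81) = 22.22 m

h_f ≈ 22.2 m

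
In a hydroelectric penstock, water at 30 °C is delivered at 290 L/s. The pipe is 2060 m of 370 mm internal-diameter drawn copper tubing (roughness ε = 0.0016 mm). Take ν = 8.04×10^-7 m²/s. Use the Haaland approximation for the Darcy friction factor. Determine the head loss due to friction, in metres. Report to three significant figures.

V = 4Q/(πD²) = 4·0.290/(π·0.370²) = 2.697 m/s
Re = VD/ν = 2.697·0.370/8.04×10^-7 = 1.24×10^6 → turbulent
ε/D = 0.0016/370 = 4.32×10^-6
Haaland: f = 0.01126
h_f = f(L/D)V²/(2g) = 0.01126·(2060/0.370)·2.697²/(2·9.81) = 23.25 m

h_f ≈ 23.2 m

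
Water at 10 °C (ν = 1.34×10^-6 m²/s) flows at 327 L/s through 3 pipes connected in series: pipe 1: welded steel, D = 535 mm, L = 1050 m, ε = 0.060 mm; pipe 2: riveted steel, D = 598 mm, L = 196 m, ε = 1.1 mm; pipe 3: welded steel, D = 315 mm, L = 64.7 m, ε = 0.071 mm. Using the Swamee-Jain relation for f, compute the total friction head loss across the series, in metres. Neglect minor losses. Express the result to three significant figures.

H ≈ 6.35 m

Pipe 1: V = 1.455 m/s, Re = 5.81×10^5, ε/D = 1.12×10^-4, f = 0.01438, h_1 = f(L/D)V²/2g = 3.043 m
Pipe 2: V = 1.164 m/s, Re = 5.20×10^5, ε/D = 0.00184, f = 0.02340, h_2 = f(L/D)V²/2g = 0.5298 m
Pipe 3: V = 4.196 m/s, Re = 9.86×10^5, ε/D = 2.25×10^-4, f = 0.01505, h_3 = f(L/D)V²/2g = 2.774 m
Series → Q common, losses add: H = Σh = 6.347 m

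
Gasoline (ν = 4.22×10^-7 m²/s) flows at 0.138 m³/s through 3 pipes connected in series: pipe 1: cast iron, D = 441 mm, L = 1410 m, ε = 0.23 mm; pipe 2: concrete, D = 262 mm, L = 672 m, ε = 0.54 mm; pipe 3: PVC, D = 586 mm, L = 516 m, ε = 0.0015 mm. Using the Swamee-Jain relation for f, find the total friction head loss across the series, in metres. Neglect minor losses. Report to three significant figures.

H ≈ 22.8 m

Pipe 1: V = 0.9035 m/s, Re = 9.44×10^5, ε/D = 5.22×10^-4, f = 0.01747, h_1 = f(L/D)V²/2g = 2.324 m
Pipe 2: V = 2.560 m/s, Re = 1.59×10^6, ε/D = 0.00206, f = 0.02378, h_2 = f(L/D)V²/2g = 20.37 m
Pipe 3: V = 0.5117 m/s, Re = 7.11×10^5, ε/D = 2.56×10^-6, f = 0.01236, h_3 = f(L/D)V²/2g = 0.1452 m
Series → Q common, losses add: H = Σh = 22.84 m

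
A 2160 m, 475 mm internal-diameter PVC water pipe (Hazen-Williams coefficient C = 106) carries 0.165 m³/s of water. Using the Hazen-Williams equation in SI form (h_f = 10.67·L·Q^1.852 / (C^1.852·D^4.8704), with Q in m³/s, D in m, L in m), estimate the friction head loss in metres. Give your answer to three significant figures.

h_f = 10.67·2160·0.165^1.852 / (106^1.852·0.475^4.8704) = 5.460 m

h_f ≈ 5.46 m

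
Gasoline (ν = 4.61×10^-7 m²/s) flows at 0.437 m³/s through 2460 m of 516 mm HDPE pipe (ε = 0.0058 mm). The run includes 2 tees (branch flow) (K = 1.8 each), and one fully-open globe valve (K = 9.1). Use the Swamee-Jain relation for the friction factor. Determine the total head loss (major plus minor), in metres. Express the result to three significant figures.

H_L ≈ 14.0 m

V = 4Q/(πD²) = 2.090 m/s; V²/2g = 0.2226 m
Re = 2.34×10^6, ε/D = 1.12×10^-5 → f = 0.01057 (Swamee-Jain)
Major: h_f = f(L/D)·V²/2g = 0.01057·4767·0.2226 = 11.21 m
Minor: ΣK = 12.7; h_m = ΣK·V²/2g = 2.827 m
Total H_L = 11.21 + 2.827 = 14.04 m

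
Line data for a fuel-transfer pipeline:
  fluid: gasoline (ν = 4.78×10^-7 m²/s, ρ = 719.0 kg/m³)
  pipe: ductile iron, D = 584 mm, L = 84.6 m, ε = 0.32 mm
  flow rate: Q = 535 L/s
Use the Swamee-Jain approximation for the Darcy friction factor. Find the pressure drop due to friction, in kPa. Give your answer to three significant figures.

V = 4Q/(πD²) = 4·0.535/(π·0.584²) = 1.997 m/s
Re = VD/ν = 1.997·0.584/4.78×10^-7 = 2.44×10^6 → turbulent
ε/D = 0.32/584 = 5.48×10^-4
Swamee-Jain: f = 0.01731
h_f = f(L/D)V²/(2g) = 0.01731·(84.6/0.584)·1.997²/(2·9.81) = 0.5098 m
Δp = ρg·h_f = 719.0·9.81·0.5098 = 3.596 kPa

Δp ≈ 3.60 kPa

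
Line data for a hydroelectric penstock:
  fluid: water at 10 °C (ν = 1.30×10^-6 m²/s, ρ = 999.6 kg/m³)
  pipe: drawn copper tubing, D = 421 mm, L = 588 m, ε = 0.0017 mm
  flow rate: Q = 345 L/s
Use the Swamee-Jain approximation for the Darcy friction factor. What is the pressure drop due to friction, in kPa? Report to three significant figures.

Δp ≈ 52.0 kPa

V = 4Q/(πD²) = 4·0.345/(π·0.421²) = 2.478 m/s
Re = VD/ν = 2.478·0.421/1.30×10^-6 = 8.03×10^5 → turbulent
ε/D = 0.0017/421 = 4.04×10^-6
Swamee-Jain: f = 0.01214
h_f = f(L/D)V²/(2g) = 0.01214·(588/0.421)·2.478²/(2·9.81) = 5.307 m
Δp = ρg·h_f = 999.6·9.81·5.307 = 52.04 kPa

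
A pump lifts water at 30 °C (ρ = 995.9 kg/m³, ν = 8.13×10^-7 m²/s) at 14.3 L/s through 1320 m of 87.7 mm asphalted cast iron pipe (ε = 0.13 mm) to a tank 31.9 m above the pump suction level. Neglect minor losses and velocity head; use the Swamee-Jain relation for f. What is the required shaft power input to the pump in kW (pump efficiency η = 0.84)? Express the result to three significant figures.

V = 4Q/(πD²) = 2.367 m/s; Re = 2.55×10^5; ε/D = 0.00148; f = 0.02268
h_f = f(L/D)V²/2g = 97.51 m
Total head H = z + h_f = 31.9 + 97.51 = 129.4 m
P_hyd = ρgQH = 995.9·9.81·0.0143·129.4 = 18.08 kW
P_shaft = P_hyd/η = 18.08/0.84 = 21.52 kW

P_shaft ≈ 21.5 kW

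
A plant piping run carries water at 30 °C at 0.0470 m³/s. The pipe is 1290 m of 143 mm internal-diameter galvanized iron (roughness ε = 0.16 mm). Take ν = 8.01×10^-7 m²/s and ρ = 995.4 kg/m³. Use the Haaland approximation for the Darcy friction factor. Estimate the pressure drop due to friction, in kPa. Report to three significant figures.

V = 4Q/(πD²) = 4·0.0470/(π·0.143²) = 2.926 m/s
Re = VD/ν = 2.926·0.143/8.01×10^-7 = 5.22×10^5 → turbulent
ε/D = 0.16/143 = 0.00112
Haaland: f = 0.02069
h_f = f(L/D)V²/(2g) = 0.02069·(1290/0.143)·2.926²/(2·9.81) = 81.46 m
Δp = ρg·h_f = 995.4·9.81·81.46 = 795.4 kPa

Δp ≈ 795 kPa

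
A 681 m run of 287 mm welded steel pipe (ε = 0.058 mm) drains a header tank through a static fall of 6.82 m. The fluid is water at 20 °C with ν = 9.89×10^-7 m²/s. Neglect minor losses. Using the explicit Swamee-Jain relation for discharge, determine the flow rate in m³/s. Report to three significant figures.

Swamee-Jain (Type II): Q = -0.965·√(gD⁵h_f/L)·ln[ε/(3.7D) + √(3.17ν²L/(gD³h_f))]
√(gD⁵h_f/L) = √(9.81·0.287⁵·6.82/681) = 0.01383
ε/(3.7D) = 5.46×10^-5; √(3.17ν²L/(gD³h_f)) = 3.65×10^-5
Q = -0.965·0.01383·ln(9.116×10^-5) = 0.1242 m³/s
Check: V = 1.92 m/s, Re = 5.57×10^5, f = 0.01539, h_f = 6.86 m ≈ 6.82 m ✓

Q ≈ 0.124 m³/s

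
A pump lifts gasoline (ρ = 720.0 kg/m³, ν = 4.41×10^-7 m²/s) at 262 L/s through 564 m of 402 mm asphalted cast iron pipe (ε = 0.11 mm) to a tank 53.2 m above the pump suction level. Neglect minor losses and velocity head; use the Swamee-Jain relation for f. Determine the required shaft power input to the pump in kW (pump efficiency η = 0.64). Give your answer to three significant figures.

V = 4Q/(πD²) = 2.064 m/s; Re = 1.88×10^6; ε/D = 2.74×10^-4; f = 0.01516
h_f = f(L/D)V²/2g = 4.619 m
Total head H = z + h_f = 53.2 + 4.619 = 57.82 m
P_hyd = ρgQH = 720.0·9.81·0.262·57.82 = 107.0 kW
P_shaft = P_hyd/η = 107.0/0.64 = 167.2 kW

P_shaft ≈ 167 kW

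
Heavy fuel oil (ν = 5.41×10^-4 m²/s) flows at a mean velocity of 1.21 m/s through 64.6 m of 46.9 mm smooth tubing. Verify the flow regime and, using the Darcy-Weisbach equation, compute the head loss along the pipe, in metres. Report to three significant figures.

Re = VD/ν = 1.21·0.04690/5.41×10^-4 = 105 → laminar (Re < 2300)
f = 64/Re = 0.6101
h_f = f(L/D)V²/(2g) = 0.6101·(64.6/0.04690)·1.21²/(2·9.81) = 62.71 m

h_f ≈ 62.7 m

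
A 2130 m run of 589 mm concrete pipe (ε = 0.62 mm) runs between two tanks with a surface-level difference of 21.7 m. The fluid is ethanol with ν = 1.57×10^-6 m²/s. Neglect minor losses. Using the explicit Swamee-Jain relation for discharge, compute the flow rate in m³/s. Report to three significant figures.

Q ≈ 0.658 m³/s

Swamee-Jain (Type II): Q = -0.965·√(gD⁵h_f/L)·ln[ε/(3.7D) + √(3.17ν²L/(gD³h_f))]
√(gD⁵h_f/L) = √(9.81·0.589⁵·21.7/2130) = 0.08417
ε/(3.7D) = 2.84×10^-4; √(3.17ν²L/(gD³h_f)) = 1.96×10^-5
Q = -0.965·0.08417·ln(3.041×10^-4) = 0.6578 m³/s
Check: V = 2.41 m/s, Re = 9.06×10^5, f = 0.02030, h_f = 21.8 m ≈ 21.7 m ✓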